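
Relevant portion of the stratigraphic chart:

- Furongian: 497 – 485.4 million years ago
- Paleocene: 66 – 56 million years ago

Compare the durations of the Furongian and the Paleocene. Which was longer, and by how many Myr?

Furongian: 497 − 485.4 = 11.6 Myr.
Paleocene: 66 − 56 = 10 Myr.
Difference: 11.6 − 10 = 1.6 Myr, so the Furongian was longer.

Furongian, by 1.6 million years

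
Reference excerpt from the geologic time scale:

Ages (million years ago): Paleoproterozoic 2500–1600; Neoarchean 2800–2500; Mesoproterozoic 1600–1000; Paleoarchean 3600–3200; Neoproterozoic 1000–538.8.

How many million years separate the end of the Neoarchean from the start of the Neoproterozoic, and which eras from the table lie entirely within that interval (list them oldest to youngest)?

End of Neoarchean = 2500 Ma; start of Neoproterozoic = 1000 Ma.
Gap = 2500 − 1000 = 1500 Myr.
Eras wholly inside 2500–1000 Ma: Paleoproterozoic (2500–1600), Mesoproterozoic (1600–1000).

1500 million years; Paleoproterozoic, Mesoproterozoic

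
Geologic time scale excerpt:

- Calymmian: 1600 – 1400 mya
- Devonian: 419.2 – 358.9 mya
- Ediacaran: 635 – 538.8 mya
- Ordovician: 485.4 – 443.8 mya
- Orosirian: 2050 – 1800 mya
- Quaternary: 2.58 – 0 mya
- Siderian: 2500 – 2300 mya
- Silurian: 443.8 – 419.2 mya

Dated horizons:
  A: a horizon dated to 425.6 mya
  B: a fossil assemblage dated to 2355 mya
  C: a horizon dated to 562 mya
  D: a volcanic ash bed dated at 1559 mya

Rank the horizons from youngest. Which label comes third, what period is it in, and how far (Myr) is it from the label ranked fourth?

D, in the Calymmian; 796 million years to B

Smaller Ma means younger, so youngest first: A 425.6 < C 562 < D 1559 < B 2355.
Counting 3 along gives D (1559 Ma); the excerpt puts that inside the Calymmian, 1600–1400 Ma.
Next in line is B (2355 Ma), and 2355 − 1559 = 796 Myr.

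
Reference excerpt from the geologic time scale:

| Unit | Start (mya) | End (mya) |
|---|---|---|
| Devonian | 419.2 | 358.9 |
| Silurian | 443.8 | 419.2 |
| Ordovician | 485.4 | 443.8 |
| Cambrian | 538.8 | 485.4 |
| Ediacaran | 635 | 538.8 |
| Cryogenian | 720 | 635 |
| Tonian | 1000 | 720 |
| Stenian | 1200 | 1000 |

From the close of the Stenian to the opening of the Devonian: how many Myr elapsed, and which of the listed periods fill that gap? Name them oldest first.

The Stenian closes at 1000 Ma and the Devonian opens at 419.2 Ma, so the interval is 1000 − 419.2 = 580.8 Myr.
A period fits inside if it starts at or after 1000 Ma and ends at or before 419.2 Ma; oldest first that gives Tonian, Cryogenian, Ediacaran, Cambrian, Ordovician, Silurian.

580.8 million years; Tonian, Cryogenian, Ediacaran, Cambrian, Ordovician, Silurian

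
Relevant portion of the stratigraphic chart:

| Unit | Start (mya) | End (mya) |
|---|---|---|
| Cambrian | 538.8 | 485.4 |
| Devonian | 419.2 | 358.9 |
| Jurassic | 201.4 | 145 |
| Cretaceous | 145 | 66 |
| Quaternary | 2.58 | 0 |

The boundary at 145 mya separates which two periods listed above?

The Jurassic ends at 145 mya and the Cretaceous begins at 145 mya, so they share that boundary.

Jurassic and Cretaceous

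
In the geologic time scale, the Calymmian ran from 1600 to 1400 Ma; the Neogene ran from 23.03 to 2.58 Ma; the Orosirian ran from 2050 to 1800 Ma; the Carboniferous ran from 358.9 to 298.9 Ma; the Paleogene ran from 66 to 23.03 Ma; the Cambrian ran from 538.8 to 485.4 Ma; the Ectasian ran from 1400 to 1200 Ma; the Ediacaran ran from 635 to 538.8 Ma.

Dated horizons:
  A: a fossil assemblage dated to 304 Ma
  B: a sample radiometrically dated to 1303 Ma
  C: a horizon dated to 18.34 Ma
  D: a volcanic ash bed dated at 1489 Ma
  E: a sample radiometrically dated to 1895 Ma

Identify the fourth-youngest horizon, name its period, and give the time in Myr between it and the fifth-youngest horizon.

Smaller Ma means younger, so youngest first: C 18.34 < A 304 < B 1303 < D 1489 < E 1895.
Counting 4 along gives D (1489 Ma); the excerpt puts that inside the Calymmian, 1600–1400 Ma.
Next in line is E (1895 Ma), and 1895 − 1489 = 406 Myr.

D, in the Calymmian; 406 million years to E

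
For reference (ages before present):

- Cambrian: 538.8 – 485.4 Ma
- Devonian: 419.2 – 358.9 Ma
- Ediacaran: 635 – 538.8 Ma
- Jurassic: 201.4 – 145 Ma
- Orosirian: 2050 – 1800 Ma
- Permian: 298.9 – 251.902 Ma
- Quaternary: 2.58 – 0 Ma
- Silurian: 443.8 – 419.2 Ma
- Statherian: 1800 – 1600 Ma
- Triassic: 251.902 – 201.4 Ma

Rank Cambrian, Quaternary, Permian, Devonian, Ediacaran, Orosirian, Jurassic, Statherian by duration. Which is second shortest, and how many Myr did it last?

Start − end for each: Cambrian 538.8 − 485.4 = 53.4; Quaternary 2.58 − 0 = 2.58; Permian 298.9 − 251.902 = 46.998; Devonian 419.2 − 358.9 = 60.3; Ediacaran 635 − 538.8 = 96.2; Orosirian 2050 − 1800 = 250; Jurassic 201.4 − 145 = 56.4; Statherian 1800 − 1600 = 200.
Ranking these from shortest: Quaternary < Permian < Cambrian < Jurassic < Devonian < Ediacaran < Statherian < Orosirian.
Position 2 in that ranking is Permian, which lasted 46.998 Myr.

Permian, 46.998 million years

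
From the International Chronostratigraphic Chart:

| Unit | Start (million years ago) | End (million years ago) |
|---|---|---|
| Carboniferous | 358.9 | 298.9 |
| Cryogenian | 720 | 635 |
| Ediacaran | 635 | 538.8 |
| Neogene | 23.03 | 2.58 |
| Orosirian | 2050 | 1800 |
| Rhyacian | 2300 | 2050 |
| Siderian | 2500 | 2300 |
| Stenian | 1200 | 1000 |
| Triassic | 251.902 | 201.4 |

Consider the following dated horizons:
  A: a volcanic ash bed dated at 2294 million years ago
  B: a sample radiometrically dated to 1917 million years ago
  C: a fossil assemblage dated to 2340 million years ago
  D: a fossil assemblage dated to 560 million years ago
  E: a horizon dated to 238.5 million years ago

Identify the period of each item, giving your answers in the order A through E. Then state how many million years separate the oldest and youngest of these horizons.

A — Rhyacian; B — Orosirian; C — Siderian; D — Ediacaran; E — Triassic; span 2101.5 million years

A: 2294 Ma lies in 2300–2050 Ma, so Rhyacian.
B: 1917 Ma lies in 2050–1800 Ma, so Orosirian.
C: 2340 Ma lies in 2500–2300 Ma, so Siderian.
D: 560 Ma lies in 635–538.8 Ma, so Ediacaran.
E: 238.5 Ma lies in 251.902–201.4 Ma, so Triassic.
Oldest = 2340 Ma, youngest = 238.5 Ma → span 2101.5 Myr.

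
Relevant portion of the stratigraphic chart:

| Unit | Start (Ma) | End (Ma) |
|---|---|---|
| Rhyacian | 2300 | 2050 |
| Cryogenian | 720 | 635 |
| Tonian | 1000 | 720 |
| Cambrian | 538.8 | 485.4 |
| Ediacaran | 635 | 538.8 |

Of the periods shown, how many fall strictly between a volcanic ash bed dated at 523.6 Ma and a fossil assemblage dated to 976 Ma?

2

976 Ma sits inside the Tonian (1000–720) and 523.6 Ma inside the Cambrian (538.8–485.4); neither of those is wholly between the two dates.
The listed periods lying completely between them are Cryogenian, Ediacaran — 2 in all.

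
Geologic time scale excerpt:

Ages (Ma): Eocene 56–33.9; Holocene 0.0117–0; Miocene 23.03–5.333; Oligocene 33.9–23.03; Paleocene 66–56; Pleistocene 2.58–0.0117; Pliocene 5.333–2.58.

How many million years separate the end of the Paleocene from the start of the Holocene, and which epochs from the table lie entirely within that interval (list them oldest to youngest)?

End of Paleocene = 56 Ma; start of Holocene = 0.0117 Ma.
Gap = 56 − 0.0117 = 55.9883 Myr.
Epochs wholly inside 56–0.0117 Ma: Eocene (56–33.9), Oligocene (33.9–23.03), Miocene (23.03–5.333), Pliocene (5.333–2.58), Pleistocene (2.58–0.0117).

55.9883 million years; Eocene, Oligocene, Miocene, Pliocene, Pleistocene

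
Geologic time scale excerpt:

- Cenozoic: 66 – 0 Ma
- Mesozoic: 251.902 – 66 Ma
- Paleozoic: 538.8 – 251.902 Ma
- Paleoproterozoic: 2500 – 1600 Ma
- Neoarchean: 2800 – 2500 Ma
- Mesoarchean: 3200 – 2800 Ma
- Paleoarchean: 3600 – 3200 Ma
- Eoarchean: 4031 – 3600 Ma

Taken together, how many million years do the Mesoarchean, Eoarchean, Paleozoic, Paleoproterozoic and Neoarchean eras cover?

2317.898 million years

Each duration: Mesoarchean = 400; Eoarchean = 431; Paleozoic = 286.898; Paleoproterozoic = 900; Neoarchean = 300.
Sum: 400 + 431 + 286.898 + 900 + 300 = 2317.898 Myr.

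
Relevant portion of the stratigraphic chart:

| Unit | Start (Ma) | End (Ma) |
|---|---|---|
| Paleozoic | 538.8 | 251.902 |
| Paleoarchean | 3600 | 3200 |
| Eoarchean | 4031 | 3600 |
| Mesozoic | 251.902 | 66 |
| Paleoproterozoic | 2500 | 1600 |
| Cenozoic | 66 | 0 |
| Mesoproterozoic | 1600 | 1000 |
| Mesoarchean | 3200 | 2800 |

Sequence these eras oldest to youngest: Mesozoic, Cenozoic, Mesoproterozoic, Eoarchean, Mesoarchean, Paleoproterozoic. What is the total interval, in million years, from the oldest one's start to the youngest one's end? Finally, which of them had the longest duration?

From the excerpt: Mesozoic 251.902–66; Cenozoic 66–0; Mesoproterozoic 1600–1000; Eoarchean 4031–3600; Mesoarchean 3200–2800; Paleoproterozoic 2500–1600 (Ma).
Larger Ma is earlier, so the oldest is Eoarchean and the youngest is Cenozoic; oldest to youngest: Eoarchean, Mesoarchean, Paleoproterozoic, Mesoproterozoic, Mesozoic, Cenozoic.
Oldest start 4031 minus youngest end 0 gives 4031 Myr overall.
Individual lengths (start − end): Cenozoic 66; Mesoarchean 400; Paleoproterozoic 900; Mesoproterozoic 600; Eoarchean 431; Mesozoic 185.902. The largest is Paleoproterozoic at 900 Myr.

Eoarchean → Mesoarchean → Paleoproterozoic → Mesoproterozoic → Mesozoic → Cenozoic; total span 4031 Myr; longest is Paleoproterozoic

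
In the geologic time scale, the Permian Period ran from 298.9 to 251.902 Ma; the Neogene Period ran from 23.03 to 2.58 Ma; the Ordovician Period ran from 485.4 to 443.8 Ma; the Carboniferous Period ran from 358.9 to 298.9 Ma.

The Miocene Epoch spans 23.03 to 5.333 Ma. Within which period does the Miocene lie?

The Miocene (23.03–5.333 Ma) lies entirely within 23.03–2.58 Ma, the Neogene Period.

Neogene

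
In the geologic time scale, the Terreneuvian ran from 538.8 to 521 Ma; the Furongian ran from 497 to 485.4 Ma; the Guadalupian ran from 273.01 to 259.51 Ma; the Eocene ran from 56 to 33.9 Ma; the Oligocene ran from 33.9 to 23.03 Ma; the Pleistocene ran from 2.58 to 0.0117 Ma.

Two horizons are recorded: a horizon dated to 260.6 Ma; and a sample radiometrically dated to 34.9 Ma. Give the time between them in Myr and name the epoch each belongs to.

225.7 million years apart; the first in the Guadalupian, the second in the Eocene

Elapsed time: 260.6 − 34.9 = 225.7 Myr.
260.6 Ma lies within 273.01–259.51 Ma: Guadalupian.
34.9 Ma lies within 56–33.9 Ma: Eocene.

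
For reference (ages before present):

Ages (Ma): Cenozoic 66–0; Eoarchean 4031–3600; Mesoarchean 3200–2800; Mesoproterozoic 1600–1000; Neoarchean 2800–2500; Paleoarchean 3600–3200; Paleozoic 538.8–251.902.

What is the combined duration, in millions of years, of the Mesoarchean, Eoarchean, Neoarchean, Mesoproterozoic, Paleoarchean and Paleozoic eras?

2417.898 million years

Each duration: Mesoarchean = 400; Eoarchean = 431; Neoarchean = 300; Mesoproterozoic = 600; Paleoarchean = 400; Paleozoic = 286.898.
Sum: 400 + 431 + 300 + 600 + 400 + 286.898 = 2417.898 Myr.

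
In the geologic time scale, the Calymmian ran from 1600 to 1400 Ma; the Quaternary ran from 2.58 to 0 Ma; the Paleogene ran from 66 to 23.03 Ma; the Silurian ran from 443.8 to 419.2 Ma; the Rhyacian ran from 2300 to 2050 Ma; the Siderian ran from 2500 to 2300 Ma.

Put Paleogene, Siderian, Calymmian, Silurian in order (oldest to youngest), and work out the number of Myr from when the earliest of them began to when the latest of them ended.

Siderian → Calymmian → Silurian → Paleogene; total span 2476.97 Myr

From the excerpt: Paleogene 66–23.03; Siderian 2500–2300; Calymmian 1600–1400; Silurian 443.8–419.2 (Ma).
Larger Ma is earlier, so the oldest is Siderian and the youngest is Paleogene; oldest to youngest: Siderian, Calymmian, Silurian, Paleogene.
Oldest start 2500 minus youngest end 23.03 gives 2476.97 Myr overall.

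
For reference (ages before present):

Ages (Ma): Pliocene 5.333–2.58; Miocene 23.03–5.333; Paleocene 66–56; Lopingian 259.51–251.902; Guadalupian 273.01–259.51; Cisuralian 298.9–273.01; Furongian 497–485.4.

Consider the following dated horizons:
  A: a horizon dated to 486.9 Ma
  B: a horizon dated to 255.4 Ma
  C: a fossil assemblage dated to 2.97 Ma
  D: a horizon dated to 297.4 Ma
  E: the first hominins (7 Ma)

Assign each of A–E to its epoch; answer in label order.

A — Furongian; B — Lopingian; C — Pliocene; D — Cisuralian; E — Miocene

A: 486.9 Ma lies in 497–485.4 Ma, so Furongian.
B: 255.4 Ma lies in 259.51–251.902 Ma, so Lopingian.
C: 2.97 Ma lies in 5.333–2.58 Ma, so Pliocene.
D: 297.4 Ma lies in 298.9–273.01 Ma, so Cisuralian.
E: 7 Ma lies in 23.03–5.333 Ma, so Miocene.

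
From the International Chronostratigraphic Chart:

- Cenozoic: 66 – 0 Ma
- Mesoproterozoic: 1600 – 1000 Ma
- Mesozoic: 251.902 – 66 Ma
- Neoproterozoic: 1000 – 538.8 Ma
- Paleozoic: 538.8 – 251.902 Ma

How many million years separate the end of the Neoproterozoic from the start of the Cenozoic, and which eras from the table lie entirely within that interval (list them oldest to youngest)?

472.8 million years; Paleozoic, Mesozoic

End of Neoproterozoic = 538.8 Ma; start of Cenozoic = 66 Ma.
Gap = 538.8 − 66 = 472.8 Myr.
Eras wholly inside 538.8–66 Ma: Paleozoic (538.8–251.902), Mesozoic (251.902–66).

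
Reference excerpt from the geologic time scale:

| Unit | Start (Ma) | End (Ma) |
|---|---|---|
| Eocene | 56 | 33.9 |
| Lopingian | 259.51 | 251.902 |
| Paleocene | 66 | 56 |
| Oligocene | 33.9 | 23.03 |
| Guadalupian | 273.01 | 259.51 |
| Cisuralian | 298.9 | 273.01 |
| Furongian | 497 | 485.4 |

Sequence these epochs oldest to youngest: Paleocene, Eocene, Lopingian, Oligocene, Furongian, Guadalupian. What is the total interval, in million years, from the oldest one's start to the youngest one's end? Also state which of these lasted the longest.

Furongian → Guadalupian → Lopingian → Paleocene → Eocene → Oligocene; total span 473.97 Myr; longest is Eocene

Start ages (Ma): Furongian 497, Guadalupian 273.01, Lopingian 259.51, Paleocene 66, Eocene 56, Oligocene 33.9.
Ordered oldest to youngest: Furongian, Guadalupian, Lopingian, Paleocene, Eocene, Oligocene.
Span = 497 − 23.03 = 473.97 Myr.
Durations: Paleocene 10, Guadalupian 13.5, Oligocene 10.87, Furongian 11.6, Eocene 22.1, Lopingian 7.608 → longest is Eocene (22.1 Myr).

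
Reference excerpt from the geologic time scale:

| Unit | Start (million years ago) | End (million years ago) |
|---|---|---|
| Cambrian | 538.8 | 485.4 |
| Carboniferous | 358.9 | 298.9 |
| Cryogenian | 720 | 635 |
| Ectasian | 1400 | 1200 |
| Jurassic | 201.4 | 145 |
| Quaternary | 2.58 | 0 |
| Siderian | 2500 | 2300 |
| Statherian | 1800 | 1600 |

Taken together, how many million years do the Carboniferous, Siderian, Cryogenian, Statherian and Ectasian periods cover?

745 million years

Duration is start − end for each: (358.9 − 298.9) + (2500 − 2300) + (720 − 635) + (1800 − 1600) + (1400 − 1200).
That is 60 + 200 + 85 + 200 + 200, which totals 745 million years.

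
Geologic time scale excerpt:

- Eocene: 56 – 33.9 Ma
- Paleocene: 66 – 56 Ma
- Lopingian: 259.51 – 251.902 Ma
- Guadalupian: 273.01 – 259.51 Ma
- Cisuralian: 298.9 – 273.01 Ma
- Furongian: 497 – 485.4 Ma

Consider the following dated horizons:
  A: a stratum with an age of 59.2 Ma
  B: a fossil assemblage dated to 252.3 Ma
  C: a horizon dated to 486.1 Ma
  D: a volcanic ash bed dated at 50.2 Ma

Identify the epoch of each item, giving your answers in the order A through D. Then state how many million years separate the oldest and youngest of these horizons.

A — Paleocene; B — Lopingian; C — Furongian; D — Eocene; span 435.9 million years

Match each age against the start–end ranges in the excerpt: A = 59.2 Ma → Paleocene (66–56); B = 252.3 Ma → Lopingian (259.51–251.902); C = 486.1 Ma → Furongian (497–485.4); D = 50.2 Ma → Eocene (56–33.9).
The largest age is 486.1 Ma and the smallest is 50.2 Ma; their difference is 435.9 Myr.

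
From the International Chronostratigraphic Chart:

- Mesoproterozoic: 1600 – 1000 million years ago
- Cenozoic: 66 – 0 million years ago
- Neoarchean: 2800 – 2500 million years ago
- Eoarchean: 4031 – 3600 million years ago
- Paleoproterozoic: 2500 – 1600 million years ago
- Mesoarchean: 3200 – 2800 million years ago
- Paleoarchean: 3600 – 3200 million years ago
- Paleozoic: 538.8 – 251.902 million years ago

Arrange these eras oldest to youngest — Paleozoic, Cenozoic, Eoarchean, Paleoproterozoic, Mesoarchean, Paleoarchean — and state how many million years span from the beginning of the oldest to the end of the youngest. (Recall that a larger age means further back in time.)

Eoarchean, Paleoarchean, Mesoarchean, Paleoproterozoic, Paleozoic, Cenozoic; total span 4031 Myr

From the excerpt: Paleozoic 538.8–251.902; Cenozoic 66–0; Eoarchean 4031–3600; Paleoproterozoic 2500–1600; Mesoarchean 3200–2800; Paleoarchean 3600–3200 (Ma).
Larger Ma is earlier, so the oldest is Eoarchean and the youngest is Cenozoic; oldest to youngest: Eoarchean, Paleoarchean, Mesoarchean, Paleoproterozoic, Paleozoic, Cenozoic.
Oldest start 4031 minus youngest end 0 gives 4031 Myr overall.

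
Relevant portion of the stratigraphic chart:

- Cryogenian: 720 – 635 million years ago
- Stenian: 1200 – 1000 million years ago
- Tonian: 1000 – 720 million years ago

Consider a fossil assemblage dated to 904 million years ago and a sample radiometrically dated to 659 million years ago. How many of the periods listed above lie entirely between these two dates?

Checking each listed span, none has both start < 904 Ma and end > 659 Ma — every period straddles one of the two dates or lies outside them — so the count is 0.

0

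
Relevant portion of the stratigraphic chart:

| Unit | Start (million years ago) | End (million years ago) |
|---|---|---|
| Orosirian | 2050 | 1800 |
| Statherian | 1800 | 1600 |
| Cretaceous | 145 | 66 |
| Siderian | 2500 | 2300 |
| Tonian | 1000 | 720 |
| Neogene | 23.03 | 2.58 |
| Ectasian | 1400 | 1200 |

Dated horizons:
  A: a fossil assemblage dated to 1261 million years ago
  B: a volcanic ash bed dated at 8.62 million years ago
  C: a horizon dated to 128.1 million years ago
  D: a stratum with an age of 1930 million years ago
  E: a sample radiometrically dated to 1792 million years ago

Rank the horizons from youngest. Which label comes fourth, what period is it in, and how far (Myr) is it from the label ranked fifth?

E, in the Statherian; 138 million years to D

Smaller Ma means younger, so youngest first: B 8.62 < C 128.1 < A 1261 < E 1792 < D 1930.
Counting 4 along gives E (1792 Ma); the excerpt puts that inside the Statherian, 1800–1600 Ma.
Next in line is D (1930 Ma), and 1930 − 1792 = 138 Myr.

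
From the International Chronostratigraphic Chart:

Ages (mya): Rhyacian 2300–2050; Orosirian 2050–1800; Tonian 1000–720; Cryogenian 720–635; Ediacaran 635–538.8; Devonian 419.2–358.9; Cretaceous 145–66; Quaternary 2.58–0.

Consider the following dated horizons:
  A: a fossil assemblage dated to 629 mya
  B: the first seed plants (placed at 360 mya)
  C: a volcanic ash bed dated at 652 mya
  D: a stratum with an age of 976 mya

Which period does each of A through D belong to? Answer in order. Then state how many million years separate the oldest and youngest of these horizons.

A: 629 Ma lies in 635–538.8 Ma, so Ediacaran.
B: 360 Ma lies in 419.2–358.9 Ma, so Devonian.
C: 652 Ma lies in 720–635 Ma, so Cryogenian.
D: 976 Ma lies in 1000–720 Ma, so Tonian.
Oldest = 976 Ma, youngest = 360 Ma → span 616 Myr.

A — Ediacaran; B — Devonian; C — Cryogenian; D — Tonian; span 616 million years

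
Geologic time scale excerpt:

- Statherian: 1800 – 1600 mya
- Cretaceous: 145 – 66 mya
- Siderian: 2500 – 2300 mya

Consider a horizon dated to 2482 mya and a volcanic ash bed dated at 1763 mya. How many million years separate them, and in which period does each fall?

719 million years apart; the first in the Siderian, the second in the Statherian

Elapsed time: 2482 − 1763 = 719 Myr.
2482 Ma lies within 2500–2300 Ma: Siderian.
1763 Ma lies within 1800–1600 Ma: Statherian.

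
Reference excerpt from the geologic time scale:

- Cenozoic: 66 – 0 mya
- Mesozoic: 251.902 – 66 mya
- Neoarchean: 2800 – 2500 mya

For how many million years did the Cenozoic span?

66 million years

66 − 0 = 66 million years.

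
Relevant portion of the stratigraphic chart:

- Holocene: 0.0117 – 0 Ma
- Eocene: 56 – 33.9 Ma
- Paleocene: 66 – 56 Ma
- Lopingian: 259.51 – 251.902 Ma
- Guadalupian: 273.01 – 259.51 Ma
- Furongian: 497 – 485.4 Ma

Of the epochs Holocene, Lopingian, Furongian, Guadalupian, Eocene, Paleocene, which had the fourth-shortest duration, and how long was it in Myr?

Furongian, 11.6 million years

Start − end for each: Holocene 0.0117 − 0 = 0.0117; Lopingian 259.51 − 251.902 = 7.608; Furongian 497 − 485.4 = 11.6; Guadalupian 273.01 − 259.51 = 13.5; Eocene 56 − 33.9 = 22.1; Paleocene 66 − 56 = 10.
Ranking these from shortest: Holocene < Lopingian < Paleocene < Furongian < Guadalupian < Eocene.
Position 4 in that ranking is Furongian, which lasted 11.6 Myr.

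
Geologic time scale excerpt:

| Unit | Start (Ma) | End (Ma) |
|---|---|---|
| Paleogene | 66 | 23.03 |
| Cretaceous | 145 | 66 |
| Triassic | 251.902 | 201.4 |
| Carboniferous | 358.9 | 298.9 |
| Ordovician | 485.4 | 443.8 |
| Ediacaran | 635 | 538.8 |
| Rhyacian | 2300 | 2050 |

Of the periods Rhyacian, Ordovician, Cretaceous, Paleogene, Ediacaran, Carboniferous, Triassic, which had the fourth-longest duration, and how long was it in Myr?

Carboniferous, 60 million years

Durations: Rhyacian 250; Ordovician 41.6; Cretaceous 79; Paleogene 42.97; Ediacaran 96.2; Carboniferous 60; Triassic 50.502 Myr.
Sorted longest-first: Rhyacian (250), Ediacaran (96.2), Cretaceous (79), Carboniferous (60), Triassic (50.502), Paleogene (42.97), Ordovician (41.6).
The fourth longest is Carboniferous at 60 Myr.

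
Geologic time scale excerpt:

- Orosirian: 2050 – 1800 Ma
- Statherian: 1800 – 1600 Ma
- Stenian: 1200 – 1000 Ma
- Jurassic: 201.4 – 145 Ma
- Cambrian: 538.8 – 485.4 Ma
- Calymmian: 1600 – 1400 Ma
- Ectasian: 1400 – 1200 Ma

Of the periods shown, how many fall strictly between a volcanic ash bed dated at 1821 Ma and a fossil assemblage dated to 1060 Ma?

3

1821 Ma sits inside the Orosirian (2050–1800) and 1060 Ma inside the Stenian (1200–1000); neither of those is wholly between the two dates.
The listed periods lying completely between them are Statherian, Calymmian, Ectasian — 3 in all.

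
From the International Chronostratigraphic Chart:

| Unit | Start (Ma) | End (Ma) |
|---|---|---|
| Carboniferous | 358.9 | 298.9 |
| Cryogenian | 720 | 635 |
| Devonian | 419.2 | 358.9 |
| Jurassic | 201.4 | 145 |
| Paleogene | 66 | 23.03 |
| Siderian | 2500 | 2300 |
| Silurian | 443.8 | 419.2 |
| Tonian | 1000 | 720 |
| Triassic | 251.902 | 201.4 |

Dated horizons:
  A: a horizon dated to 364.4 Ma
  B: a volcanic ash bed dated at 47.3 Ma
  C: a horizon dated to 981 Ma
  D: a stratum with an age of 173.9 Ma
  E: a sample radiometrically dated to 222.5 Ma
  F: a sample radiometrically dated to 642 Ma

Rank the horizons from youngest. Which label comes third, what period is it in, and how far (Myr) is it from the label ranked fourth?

Sorted youngest-first by Ma: B (47.3), D (173.9), E (222.5), A (364.4), F (642), C (981).
The third youngest is E at 222.5 Ma, which lies in 251.902–201.4 Ma: the Triassic.
The fourth youngest is A at 364.4 Ma; separation = |222.5 − 364.4| = 141.9 Myr.

E, in the Triassic; 141.9 million years to A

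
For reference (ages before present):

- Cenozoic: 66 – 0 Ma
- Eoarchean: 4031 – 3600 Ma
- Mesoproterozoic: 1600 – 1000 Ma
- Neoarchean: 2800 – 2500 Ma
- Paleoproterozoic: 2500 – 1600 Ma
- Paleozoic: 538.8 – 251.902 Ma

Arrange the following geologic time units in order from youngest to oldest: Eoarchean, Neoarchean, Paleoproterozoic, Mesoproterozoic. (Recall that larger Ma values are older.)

The oldest of these is Eoarchean (starts 4031 Ma) and the youngest is Mesoproterozoic (ends 1000 Ma).
In between, by decreasing start age: Neoarchean (2800), Paleoproterozoic (2500).
Listing youngest first means reversing that sequence.

Mesoproterozoic, then Paleoproterozoic, then Neoarchean, then Eoarchean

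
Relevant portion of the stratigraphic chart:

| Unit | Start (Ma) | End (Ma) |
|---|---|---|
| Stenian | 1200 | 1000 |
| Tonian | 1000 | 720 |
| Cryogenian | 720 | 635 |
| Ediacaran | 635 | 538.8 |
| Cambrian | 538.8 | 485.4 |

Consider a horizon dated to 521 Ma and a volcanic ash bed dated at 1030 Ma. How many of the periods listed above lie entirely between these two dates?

3

The older date is 1030 Ma and the younger is 521 Ma.
Periods with start < 1030 and end > 521 Ma: Tonian (1000–720), Cryogenian (720–635), Ediacaran (635–538.8).
That is 3 complete periods.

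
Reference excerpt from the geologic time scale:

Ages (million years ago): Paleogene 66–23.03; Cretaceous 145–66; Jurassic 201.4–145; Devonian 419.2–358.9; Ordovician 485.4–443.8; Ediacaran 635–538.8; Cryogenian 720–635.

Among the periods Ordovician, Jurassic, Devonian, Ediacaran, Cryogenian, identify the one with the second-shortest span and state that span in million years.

Durations: Ordovician 41.6; Jurassic 56.4; Devonian 60.3; Ediacaran 96.2; Cryogenian 85 Myr.
Sorted shortest-first: Ordovician (41.6), Jurassic (56.4), Devonian (60.3), Cryogenian (85), Ediacaran (96.2).
The second shortest is Jurassic at 56.4 Myr.

Jurassic, 56.4 million years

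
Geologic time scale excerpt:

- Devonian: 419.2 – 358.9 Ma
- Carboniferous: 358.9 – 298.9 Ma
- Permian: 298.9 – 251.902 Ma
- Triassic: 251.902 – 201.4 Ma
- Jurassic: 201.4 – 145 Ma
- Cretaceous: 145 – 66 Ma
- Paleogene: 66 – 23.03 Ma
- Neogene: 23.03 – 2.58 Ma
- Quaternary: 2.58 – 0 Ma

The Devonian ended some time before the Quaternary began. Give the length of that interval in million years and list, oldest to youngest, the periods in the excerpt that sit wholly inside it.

The Devonian closes at 358.9 Ma and the Quaternary opens at 2.58 Ma, so the interval is 358.9 − 2.58 = 356.32 Myr.
A period fits inside if it starts at or after 358.9 Ma and ends at or before 2.58 Ma; oldest first that gives Carboniferous, Permian, Triassic, Jurassic, Cretaceous, Paleogene, Neogene.

356.32 million years; Carboniferous, Permian, Triassic, Jurassic, Cretaceous, Paleogene, Neogene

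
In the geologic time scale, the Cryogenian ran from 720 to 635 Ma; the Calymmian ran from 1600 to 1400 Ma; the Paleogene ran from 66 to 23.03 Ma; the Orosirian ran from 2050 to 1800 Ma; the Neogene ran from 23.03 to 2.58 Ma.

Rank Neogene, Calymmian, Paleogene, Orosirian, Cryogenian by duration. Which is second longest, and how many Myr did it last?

Durations: Neogene 20.45; Calymmian 200; Paleogene 42.97; Orosirian 250; Cryogenian 85 Myr.
Sorted longest-first: Orosirian (250), Calymmian (200), Cryogenian (85), Paleogene (42.97), Neogene (20.45).
The second longest is Calymmian at 200 Myr.

Calymmian, 200 million years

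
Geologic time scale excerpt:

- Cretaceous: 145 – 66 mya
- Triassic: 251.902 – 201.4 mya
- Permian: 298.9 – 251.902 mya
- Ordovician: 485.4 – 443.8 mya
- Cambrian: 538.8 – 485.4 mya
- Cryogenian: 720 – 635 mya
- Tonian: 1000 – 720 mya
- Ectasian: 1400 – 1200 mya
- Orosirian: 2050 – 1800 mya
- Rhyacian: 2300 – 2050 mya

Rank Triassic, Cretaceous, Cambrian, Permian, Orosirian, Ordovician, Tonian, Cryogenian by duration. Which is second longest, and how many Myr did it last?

Orosirian, 250 million years

Durations: Triassic 50.502; Cretaceous 79; Cambrian 53.4; Permian 46.998; Orosirian 250; Ordovician 41.6; Tonian 280; Cryogenian 85 Myr.
Sorted longest-first: Tonian (280), Orosirian (250), Cryogenian (85), Cretaceous (79), Cambrian (53.4), Triassic (50.502), Permian (46.998), Ordovician (41.6).
The second longest is Orosirian at 250 Myr.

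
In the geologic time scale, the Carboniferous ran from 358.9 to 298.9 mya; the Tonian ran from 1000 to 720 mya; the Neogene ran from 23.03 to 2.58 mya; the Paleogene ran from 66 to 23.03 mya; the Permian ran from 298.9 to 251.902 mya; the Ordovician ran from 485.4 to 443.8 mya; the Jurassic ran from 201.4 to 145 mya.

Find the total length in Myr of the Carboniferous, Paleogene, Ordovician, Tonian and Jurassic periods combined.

480.97 million years

Each duration: Carboniferous = 60; Paleogene = 42.97; Ordovician = 41.6; Tonian = 280; Jurassic = 56.4.
Sum: 60 + 42.97 + 41.6 + 280 + 56.4 = 480.97 Myr.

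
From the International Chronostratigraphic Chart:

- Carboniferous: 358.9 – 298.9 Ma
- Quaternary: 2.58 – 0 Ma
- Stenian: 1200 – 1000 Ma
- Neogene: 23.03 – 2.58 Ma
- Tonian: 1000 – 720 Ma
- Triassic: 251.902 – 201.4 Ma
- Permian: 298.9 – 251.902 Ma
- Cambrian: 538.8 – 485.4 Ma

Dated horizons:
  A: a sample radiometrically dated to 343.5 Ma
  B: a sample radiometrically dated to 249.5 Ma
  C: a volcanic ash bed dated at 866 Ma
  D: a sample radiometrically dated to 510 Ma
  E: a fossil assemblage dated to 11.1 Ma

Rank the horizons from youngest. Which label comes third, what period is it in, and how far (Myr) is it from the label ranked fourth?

A, in the Carboniferous; 166.5 million years to D

Sorted youngest-first by Ma: E (11.1), B (249.5), A (343.5), D (510), C (866).
The third youngest is A at 343.5 Ma, which lies in 358.9–298.9 Ma: the Carboniferous.
The fourth youngest is D at 510 Ma; separation = |343.5 − 510| = 166.5 Myr.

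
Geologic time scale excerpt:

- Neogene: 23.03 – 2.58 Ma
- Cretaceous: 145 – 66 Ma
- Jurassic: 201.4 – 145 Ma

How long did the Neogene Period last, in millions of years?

23.03 − 2.58 = 20.45 million years.

20.45 million years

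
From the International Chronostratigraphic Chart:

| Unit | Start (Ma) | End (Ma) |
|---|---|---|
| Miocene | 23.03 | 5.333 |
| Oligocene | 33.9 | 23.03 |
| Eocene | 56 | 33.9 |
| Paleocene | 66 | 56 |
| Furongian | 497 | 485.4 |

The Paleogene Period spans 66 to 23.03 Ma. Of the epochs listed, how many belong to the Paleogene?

3

Epochs inside 66–23.03 Ma: Paleocene, Eocene, Oligocene — 3 in total.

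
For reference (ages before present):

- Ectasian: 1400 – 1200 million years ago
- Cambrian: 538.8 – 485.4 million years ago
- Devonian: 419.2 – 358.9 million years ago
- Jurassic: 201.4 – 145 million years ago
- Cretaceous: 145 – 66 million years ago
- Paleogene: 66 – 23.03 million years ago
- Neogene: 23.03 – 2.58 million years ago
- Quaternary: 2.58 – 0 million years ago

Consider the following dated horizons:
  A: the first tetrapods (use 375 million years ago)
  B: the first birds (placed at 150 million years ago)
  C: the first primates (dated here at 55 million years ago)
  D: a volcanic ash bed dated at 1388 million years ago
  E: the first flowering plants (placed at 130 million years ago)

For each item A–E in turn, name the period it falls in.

A: 375 Ma lies in 419.2–358.9 Ma, so Devonian.
B: 150 Ma lies in 201.4–145 Ma, so Jurassic.
C: 55 Ma lies in 66–23.03 Ma, so Paleogene.
D: 1388 Ma lies in 1400–1200 Ma, so Ectasian.
E: 130 Ma lies in 145–66 Ma, so Cretaceous.

A — Devonian; B — Jurassic; C — Paleogene; D — Ectasian; E — Cretaceous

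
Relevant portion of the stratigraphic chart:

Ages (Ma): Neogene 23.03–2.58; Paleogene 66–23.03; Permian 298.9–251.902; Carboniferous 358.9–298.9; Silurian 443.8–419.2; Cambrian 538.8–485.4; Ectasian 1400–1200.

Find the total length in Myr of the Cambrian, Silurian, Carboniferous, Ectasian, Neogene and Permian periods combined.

Each duration: Cambrian = 53.4; Silurian = 24.6; Carboniferous = 60; Ectasian = 200; Neogene = 20.45; Permian = 46.998.
Sum: 53.4 + 24.6 + 60 + 200 + 20.45 + 46.998 = 405.448 Myr.

405.448 million years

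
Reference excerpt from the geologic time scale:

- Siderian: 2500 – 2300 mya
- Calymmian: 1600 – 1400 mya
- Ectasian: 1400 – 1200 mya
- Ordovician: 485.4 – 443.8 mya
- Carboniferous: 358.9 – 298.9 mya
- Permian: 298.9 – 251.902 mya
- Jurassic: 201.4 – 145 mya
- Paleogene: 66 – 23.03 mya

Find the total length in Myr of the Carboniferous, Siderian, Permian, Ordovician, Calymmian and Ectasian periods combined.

Each duration: Carboniferous = 60; Siderian = 200; Permian = 46.998; Ordovician = 41.6; Calymmian = 200; Ectasian = 200.
Sum: 60 + 200 + 46.998 + 41.6 + 200 + 200 = 748.598 Myr.

748.598 million years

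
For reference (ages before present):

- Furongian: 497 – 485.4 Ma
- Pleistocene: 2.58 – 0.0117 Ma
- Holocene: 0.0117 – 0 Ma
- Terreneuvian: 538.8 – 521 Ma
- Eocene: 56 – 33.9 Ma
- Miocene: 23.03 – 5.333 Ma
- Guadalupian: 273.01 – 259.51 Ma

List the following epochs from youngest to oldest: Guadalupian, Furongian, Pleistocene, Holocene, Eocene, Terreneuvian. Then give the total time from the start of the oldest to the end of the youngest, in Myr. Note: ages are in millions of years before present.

Holocene, Pleistocene, Eocene, Guadalupian, Furongian, Terreneuvian; total span 538.8 Myr

Start ages (Ma): Terreneuvian 538.8, Furongian 497, Guadalupian 273.01, Eocene 56, Pleistocene 2.58, Holocene 0.0117.
Ordered youngest to oldest: Holocene, Pleistocene, Eocene, Guadalupian, Furongian, Terreneuvian.
Span = 538.8 − 0 = 538.8 Myr.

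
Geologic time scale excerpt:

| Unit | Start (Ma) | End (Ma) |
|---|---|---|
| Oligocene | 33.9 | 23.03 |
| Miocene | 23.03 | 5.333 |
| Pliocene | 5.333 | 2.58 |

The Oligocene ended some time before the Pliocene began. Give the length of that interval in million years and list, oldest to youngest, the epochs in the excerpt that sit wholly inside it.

17.697 million years; Miocene

End of Oligocene = 23.03 Ma; start of Pliocene = 5.333 Ma.
Gap = 23.03 − 5.333 = 17.697 Myr.
Epochs wholly inside 23.03–5.333 Ma: Miocene (23.03–5.333).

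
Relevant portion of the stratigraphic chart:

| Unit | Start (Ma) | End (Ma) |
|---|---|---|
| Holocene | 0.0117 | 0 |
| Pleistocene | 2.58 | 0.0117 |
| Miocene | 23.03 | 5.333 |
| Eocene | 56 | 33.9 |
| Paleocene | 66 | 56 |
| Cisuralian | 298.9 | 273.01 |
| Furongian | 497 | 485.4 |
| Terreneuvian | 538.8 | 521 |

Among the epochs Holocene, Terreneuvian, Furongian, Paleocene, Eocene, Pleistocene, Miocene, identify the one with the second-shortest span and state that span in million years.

Pleistocene, 2.5683 million years

Start − end for each: Holocene 0.0117 − 0 = 0.0117; Terreneuvian 538.8 − 521 = 17.8; Furongian 497 − 485.4 = 11.6; Paleocene 66 − 56 = 10; Eocene 56 − 33.9 = 22.1; Pleistocene 2.58 − 0.0117 = 2.5683; Miocene 23.03 − 5.333 = 17.697.
Ranking these from shortest: Holocene < Pleistocene < Paleocene < Furongian < Miocene < Terreneuvian < Eocene.
Position 2 in that ranking is Pleistocene, which lasted 2.5683 Myr.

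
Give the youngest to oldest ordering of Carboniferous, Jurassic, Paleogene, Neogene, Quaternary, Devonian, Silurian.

Quaternary, Neogene, Paleogene, Jurassic, Carboniferous, Devonian, Silurian

Group by era (each group listed oldest first) — Paleozoic: Silurian, Devonian, Carboniferous; Mesozoic: Jurassic; Cenozoic: Paleogene, Neogene, Quaternary. The eras run Paleozoic → Mesozoic → Cenozoic. Concatenating the groups in that era order and then reversing gives youngest to oldest.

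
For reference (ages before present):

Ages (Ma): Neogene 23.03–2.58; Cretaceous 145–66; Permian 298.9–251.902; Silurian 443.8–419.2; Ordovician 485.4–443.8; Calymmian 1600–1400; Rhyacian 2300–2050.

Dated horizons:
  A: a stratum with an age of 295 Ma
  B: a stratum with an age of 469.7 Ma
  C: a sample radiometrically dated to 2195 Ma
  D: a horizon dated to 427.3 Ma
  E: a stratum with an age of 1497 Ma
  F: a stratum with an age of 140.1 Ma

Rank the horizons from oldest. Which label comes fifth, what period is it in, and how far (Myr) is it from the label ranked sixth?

Larger Ma means older, so oldest first: C 2195 > E 1497 > B 469.7 > D 427.3 > A 295 > F 140.1.
Counting 5 along gives A (295 Ma); the excerpt puts that inside the Permian, 298.9–251.902 Ma.
Next in line is F (140.1 Ma), and 295 − 140.1 = 154.9 Myr.

A, in the Permian; 154.9 million years to F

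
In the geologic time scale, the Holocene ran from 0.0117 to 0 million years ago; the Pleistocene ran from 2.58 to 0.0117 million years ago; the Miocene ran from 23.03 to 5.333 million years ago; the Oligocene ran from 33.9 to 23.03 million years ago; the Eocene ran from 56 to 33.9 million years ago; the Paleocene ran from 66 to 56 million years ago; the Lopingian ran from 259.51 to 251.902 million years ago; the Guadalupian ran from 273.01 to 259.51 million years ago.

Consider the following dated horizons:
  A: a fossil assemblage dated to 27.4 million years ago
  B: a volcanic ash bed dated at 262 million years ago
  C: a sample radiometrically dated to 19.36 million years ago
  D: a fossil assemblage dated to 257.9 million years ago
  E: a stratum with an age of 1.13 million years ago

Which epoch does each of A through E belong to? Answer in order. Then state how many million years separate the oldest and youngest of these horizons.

A — Oligocene; B — Guadalupian; C — Miocene; D — Lopingian; E — Pleistocene; span 260.87 million years

A: 27.4 Ma lies in 33.9–23.03 Ma, so Oligocene.
B: 262 Ma lies in 273.01–259.51 Ma, so Guadalupian.
C: 19.36 Ma lies in 23.03–5.333 Ma, so Miocene.
D: 257.9 Ma lies in 259.51–251.902 Ma, so Lopingian.
E: 1.13 Ma lies in 2.58–0.0117 Ma, so Pleistocene.
Oldest = 262 Ma, youngest = 1.13 Ma → span 260.87 Myr.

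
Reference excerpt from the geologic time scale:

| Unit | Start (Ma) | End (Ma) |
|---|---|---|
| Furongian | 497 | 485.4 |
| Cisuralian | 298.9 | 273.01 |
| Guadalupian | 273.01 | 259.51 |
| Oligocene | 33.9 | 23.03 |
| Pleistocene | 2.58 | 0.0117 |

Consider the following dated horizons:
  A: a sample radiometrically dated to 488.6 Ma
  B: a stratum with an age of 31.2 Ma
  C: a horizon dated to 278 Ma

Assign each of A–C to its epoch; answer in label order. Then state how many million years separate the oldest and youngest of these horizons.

A: 488.6 Ma lies in 497–485.4 Ma, so Furongian.
B: 31.2 Ma lies in 33.9–23.03 Ma, so Oligocene.
C: 278 Ma lies in 298.9–273.01 Ma, so Cisuralian.
Oldest = 488.6 Ma, youngest = 31.2 Ma → span 457.4 Myr.

A — Furongian; B — Oligocene; C — Cisuralian; span 457.4 million years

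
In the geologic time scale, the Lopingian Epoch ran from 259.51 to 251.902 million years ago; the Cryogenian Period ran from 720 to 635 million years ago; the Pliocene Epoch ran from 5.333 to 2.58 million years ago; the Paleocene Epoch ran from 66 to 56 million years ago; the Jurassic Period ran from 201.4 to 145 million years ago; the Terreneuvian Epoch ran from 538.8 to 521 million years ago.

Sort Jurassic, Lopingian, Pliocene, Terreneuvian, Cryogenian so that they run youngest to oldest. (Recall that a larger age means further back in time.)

The oldest of these is Cryogenian (starts 720 Ma) and the youngest is Pliocene (ends 2.58 Ma).
In between, by decreasing start age: Terreneuvian (538.8), Lopingian (259.51), Jurassic (201.4).
Listing youngest first means reversing that sequence.

Pliocene, then Jurassic, then Lopingian, then Terreneuvian, then Cryogenian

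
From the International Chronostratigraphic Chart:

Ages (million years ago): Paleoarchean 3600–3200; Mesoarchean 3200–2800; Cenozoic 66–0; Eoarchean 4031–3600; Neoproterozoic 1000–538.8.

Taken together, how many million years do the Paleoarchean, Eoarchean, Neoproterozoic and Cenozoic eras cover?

Each duration: Paleoarchean = 400; Eoarchean = 431; Neoproterozoic = 461.2; Cenozoic = 66.
Sum: 400 + 431 + 461.2 + 66 = 1358.2 Myr.

1358.2 million years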